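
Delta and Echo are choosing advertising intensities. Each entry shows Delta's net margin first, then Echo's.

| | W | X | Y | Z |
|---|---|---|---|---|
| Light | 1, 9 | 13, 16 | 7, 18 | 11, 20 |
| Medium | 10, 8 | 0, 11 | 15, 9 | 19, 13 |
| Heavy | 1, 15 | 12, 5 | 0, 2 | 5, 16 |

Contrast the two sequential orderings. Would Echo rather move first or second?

If Delta leads: Echo's best replies are Light→Z, Medium→Z, Heavy→Z; Delta's induced payoffs 11, 19, 5; outcome (Medium, Z), payoffs (19, 13).
If Echo leads: Delta's best replies are W→Medium, X→Light, Y→Medium, Z→Medium; Echo's induced payoffs 8, 16, 9, 13; outcome (Light, X), payoffs (13, 16).
Echo gets 16 moving first and 13 moving second, so Echo prefers to move first.

first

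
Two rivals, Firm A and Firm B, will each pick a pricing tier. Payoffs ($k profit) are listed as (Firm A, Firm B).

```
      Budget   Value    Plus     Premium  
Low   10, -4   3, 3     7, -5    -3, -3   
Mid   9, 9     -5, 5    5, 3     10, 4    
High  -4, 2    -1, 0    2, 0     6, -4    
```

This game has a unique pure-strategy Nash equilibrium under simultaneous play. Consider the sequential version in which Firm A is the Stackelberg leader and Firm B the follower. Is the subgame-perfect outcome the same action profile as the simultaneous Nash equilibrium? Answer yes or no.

no

Work backward from Firm B's decision.
- Low: Firm B compares -4, 3, -5, -3 and picks Value; Firm A would get 3.
- Mid: Firm B compares 9, 5, 3, 4 and picks Budget; Firm A would get 9.
- High: Firm B compares 2, 0, 0, -4 and picks Budget; Firm A would get -4.
Firm A's induced payoffs are 3, 9, -4, so Firm A commits to Mid. Subgame-perfect outcome: (Mid, Budget) with payoffs (9, 9).
Now find the simultaneous Nash equilibrium.
Firm A's best replies: Budget→Low; Value→Low; Plus→Low; Premium→Mid.
Firm B's best replies: Low→Value; Mid→Budget; High→Budget.
The unique mutual best reply is (Low, Value), giving (3, 3).
Sequential outcome (Mid, Budget) differs from the Nash profile (Low, Value).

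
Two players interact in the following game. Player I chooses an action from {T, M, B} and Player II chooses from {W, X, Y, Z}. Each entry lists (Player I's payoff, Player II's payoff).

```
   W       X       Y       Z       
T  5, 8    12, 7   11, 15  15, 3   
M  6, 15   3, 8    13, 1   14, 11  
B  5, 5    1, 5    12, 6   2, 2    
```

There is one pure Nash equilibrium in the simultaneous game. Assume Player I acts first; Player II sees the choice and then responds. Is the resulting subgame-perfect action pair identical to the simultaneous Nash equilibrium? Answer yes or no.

Player II best-responds to each possible Player I move:
- T → Player II plays Y (best of 8, 7, 15, 3); Player I gets 11.
- M → Player II plays W (best of 15, 8, 1, 11); Player I gets 6.
- B → Player II plays Y (best of 5, 5, 6, 2); Player I gets 12.
Among 11, 6, 12, the best is 12 at B. Subgame-perfect outcome: (B, Y) with payoffs (12, 6).
For the simultaneous game, intersect best replies.
Player I's best replies: W→M; X→T; Y→M; Z→T.
Player II's best replies: T→Y; M→W; B→Y.
The unique mutual best reply is (M, W), giving (6, 15).
Sequential outcome (B, Y) differs from the Nash profile (M, W).

no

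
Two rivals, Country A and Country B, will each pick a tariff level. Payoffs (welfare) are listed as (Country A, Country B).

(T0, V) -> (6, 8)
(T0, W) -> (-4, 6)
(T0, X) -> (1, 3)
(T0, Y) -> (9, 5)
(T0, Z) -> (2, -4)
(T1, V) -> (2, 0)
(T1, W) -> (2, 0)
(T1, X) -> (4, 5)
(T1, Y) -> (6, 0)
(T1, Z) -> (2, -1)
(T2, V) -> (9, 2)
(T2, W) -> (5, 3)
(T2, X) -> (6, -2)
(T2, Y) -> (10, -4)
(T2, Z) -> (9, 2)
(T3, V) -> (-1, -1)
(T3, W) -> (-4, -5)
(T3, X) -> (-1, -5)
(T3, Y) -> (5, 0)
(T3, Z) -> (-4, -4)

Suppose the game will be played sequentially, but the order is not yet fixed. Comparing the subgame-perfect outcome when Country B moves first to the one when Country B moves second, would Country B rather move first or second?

second

If Country A leads: Country B's best replies are T0→V, T1→X, T2→W, T3→Y; Country A's induced payoffs 6, 4, 5, 5; outcome (T0, V), payoffs (6, 8).
If Country B leads: Country A's best replies are V→T2, W→T2, X→T2, Y→T2, Z→T2; Country B's induced payoffs 2, 3, -2, -4, 2; outcome (T2, W), payoffs (5, 3).
Country B gets 3 moving first and 8 moving second, so Country B prefers to move second.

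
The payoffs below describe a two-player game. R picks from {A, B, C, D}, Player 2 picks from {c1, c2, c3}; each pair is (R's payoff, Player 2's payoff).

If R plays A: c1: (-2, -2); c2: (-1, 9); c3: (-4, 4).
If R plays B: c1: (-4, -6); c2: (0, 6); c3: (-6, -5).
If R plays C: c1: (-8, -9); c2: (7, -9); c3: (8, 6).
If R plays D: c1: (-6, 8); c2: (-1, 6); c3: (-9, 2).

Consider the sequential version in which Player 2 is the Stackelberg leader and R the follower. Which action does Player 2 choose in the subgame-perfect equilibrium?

c3

R best-responds to each possible Player 2 move:
- c1: R compares -2, -4, -8, -6 and picks A; Player 2 would get -2.
- c2: R compares -1, 0, 7, -1 and picks C; Player 2 would get -9.
- c3: R compares -4, -6, 8, -9 and picks C; Player 2 would get 6.
Maximizing over -2, -9, 6, Player 2 chooses c3. Subgame-perfect outcome: (C, c3) with payoffs (8, 6).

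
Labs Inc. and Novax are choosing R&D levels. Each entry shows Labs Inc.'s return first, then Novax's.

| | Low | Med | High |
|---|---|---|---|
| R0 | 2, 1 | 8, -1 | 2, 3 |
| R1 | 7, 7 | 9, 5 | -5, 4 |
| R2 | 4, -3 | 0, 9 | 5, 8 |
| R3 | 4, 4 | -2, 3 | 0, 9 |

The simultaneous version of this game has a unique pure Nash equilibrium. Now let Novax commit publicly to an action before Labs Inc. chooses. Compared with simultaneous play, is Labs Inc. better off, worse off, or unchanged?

Labs Inc. best-responds to each possible Novax move:
- Low → Labs Inc. plays R1 (best of 2, 7, 4, 4); Novax gets 7.
- Med → Labs Inc. plays R1 (best of 8, 9, 0, -2); Novax gets 5.
- High → Labs Inc. plays R2 (best of 2, -5, 5, 0); Novax gets 8.
Among 7, 5, 8, the best is 8 at High. Subgame-perfect outcome: (R2, High) with payoffs (5, 8).
For the simultaneous game, intersect best replies.
Labs Inc.'s best replies: Low→R1; Med→R1; High→R2.
Novax's best replies: R0→High; R1→Low; R2→Med; R3→High.
Only (R1, Low) has each player best-responding; Nash payoffs (7, 7).
Labs Inc. earns 5 sequentially versus 7 at the Nash outcome: worse off.

worse off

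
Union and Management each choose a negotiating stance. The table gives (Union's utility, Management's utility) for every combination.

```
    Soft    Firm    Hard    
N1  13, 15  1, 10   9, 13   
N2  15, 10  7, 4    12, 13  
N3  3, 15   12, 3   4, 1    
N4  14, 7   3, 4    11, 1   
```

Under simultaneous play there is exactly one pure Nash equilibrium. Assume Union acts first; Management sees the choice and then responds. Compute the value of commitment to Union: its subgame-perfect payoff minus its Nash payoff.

2

Solve by backward induction (Union leads).
- N1 → Management plays Soft (best of 15, 10, 13); Union gets 13.
- N2 → Management plays Hard (best of 10, 4, 13); Union gets 12.
- N3 → Management plays Soft (best of 15, 3, 1); Union gets 3.
- N4 → Management plays Soft (best of 7, 4, 1); Union gets 14.
Maximizing over 13, 12, 3, 14, Union chooses N4. Subgame-perfect outcome: (N4, Soft) with payoffs (14, 7).
For the simultaneous game, intersect best replies.
Union's best replies: Soft→N2; Firm→N3; Hard→N2.
Management's best replies: N1→Soft; N2→Hard; N3→Soft; N4→Soft.
Only (N2, Hard) has each player best-responding; Nash payoffs (12, 13).
Union's commitment gain: 14 − 12 = 2.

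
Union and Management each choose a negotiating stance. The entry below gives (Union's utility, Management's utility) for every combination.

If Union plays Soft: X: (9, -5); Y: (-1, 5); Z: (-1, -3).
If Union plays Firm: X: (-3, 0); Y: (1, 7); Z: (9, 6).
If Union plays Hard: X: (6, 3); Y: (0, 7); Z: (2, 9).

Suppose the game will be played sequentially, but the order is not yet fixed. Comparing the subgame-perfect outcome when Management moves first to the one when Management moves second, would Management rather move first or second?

If Union leads: Management's best replies are Soft→Y, Firm→Y, Hard→Z; Union's induced payoffs -1, 1, 2; outcome (Hard, Z), payoffs (2, 9).
If Management leads: Union's best replies are X→Soft, Y→Firm, Z→Firm; Management's induced payoffs -5, 7, 6; outcome (Firm, Y), payoffs (1, 7).
Management gets 7 moving first and 9 moving second, so Management prefers to move second.

second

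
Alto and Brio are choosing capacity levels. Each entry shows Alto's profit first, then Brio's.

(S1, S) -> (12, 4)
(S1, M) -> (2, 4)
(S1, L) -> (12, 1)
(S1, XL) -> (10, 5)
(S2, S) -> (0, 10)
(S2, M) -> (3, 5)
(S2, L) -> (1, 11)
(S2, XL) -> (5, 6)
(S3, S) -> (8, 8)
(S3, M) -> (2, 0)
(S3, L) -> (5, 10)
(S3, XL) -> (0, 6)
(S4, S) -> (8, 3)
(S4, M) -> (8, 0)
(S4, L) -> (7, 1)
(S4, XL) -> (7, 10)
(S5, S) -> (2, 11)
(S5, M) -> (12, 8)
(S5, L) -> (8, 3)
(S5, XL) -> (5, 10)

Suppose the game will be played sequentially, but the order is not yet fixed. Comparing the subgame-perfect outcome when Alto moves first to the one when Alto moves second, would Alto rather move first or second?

If Alto leads: Brio's best replies are S1→XL, S2→L, S3→L, S4→XL, S5→S; Alto's induced payoffs 10, 1, 5, 7, 2; outcome (S1, XL), payoffs (10, 5).
If Brio leads: Alto's best replies are S→S1, M→S5, L→S1, XL→S1; Brio's induced payoffs 4, 8, 1, 5; outcome (S5, M), payoffs (12, 8).
Alto gets 10 moving first and 12 moving second, so Alto prefers to move second.

second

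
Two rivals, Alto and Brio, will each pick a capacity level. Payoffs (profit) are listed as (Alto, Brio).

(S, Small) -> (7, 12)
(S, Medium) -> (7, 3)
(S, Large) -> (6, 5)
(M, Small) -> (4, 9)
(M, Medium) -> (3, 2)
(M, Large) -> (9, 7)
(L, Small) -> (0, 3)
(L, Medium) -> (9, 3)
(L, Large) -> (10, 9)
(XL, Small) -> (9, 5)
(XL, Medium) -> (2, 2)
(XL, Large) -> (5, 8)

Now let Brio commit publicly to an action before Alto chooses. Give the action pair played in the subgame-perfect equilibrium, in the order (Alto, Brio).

(L, Large)

Backward induction with Brio moving first.
- Small: BR = XL, leader payoff 5.
- Medium: BR = L, leader payoff 3.
- Large: BR = L, leader payoff 9.
Maximizing over 5, 3, 9, Brio chooses Large. Subgame-perfect outcome: (L, Large) with payoffs (10, 9).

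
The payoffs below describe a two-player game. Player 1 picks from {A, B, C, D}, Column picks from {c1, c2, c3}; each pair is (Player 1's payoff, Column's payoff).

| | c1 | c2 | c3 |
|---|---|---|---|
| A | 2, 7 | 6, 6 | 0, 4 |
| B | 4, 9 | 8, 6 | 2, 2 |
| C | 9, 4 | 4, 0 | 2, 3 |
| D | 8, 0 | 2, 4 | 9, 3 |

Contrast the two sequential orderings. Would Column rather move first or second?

If Player 1 leads: Column's best replies are A→c1, B→c1, C→c1, D→c2; Player 1's induced payoffs 2, 4, 9, 2; outcome (C, c1), payoffs (9, 4).
If Column leads: Player 1's best replies are c1→C, c2→B, c3→D; Column's induced payoffs 4, 6, 3; outcome (B, c2), payoffs (8, 6).
Column gets 6 moving first and 4 moving second, so Column prefers to move first.

first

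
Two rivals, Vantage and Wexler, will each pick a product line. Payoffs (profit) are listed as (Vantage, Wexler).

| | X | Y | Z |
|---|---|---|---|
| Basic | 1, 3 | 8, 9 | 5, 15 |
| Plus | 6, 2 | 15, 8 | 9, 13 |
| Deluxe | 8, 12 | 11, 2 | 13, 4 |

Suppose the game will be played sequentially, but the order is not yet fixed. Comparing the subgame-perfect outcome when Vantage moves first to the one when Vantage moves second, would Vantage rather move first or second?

If Vantage leads: Wexler's best replies are Basic→Z, Plus→Z, Deluxe→X; Vantage's induced payoffs 5, 9, 8; outcome (Plus, Z), payoffs (9, 13).
If Wexler leads: Vantage's best replies are X→Deluxe, Y→Plus, Z→Deluxe; Wexler's induced payoffs 12, 8, 4; outcome (Deluxe, X), payoffs (8, 12).
Vantage gets 9 moving first and 8 moving second, so Vantage prefers to move first.

first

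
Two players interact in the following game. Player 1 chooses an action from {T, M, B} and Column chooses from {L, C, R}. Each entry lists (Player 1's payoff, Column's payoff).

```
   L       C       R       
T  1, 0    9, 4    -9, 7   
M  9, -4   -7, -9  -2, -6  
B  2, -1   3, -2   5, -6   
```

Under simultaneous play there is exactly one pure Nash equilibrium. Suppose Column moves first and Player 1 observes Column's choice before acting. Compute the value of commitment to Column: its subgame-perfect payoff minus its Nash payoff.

Work backward from Player 1's decision.
- L → Player 1 plays M (best of 1, 9, 2); Column gets -4.
- C → Player 1 plays T (best of 9, -7, 3); Column gets 4.
- R → Player 1 plays B (best of -9, -2, 5); Column gets -6.
Column's induced payoffs are -4, 4, -6, so Column commits to C. Subgame-perfect outcome: (T, C) with payoffs (9, 4).
For the simultaneous game, intersect best replies.
Player 1's best replies: L→M; C→T; R→B.
Column's best replies: T→R; M→L; B→L.
Only (M, L) has each player best-responding; Nash payoffs (9, -4).
Column's commitment gain: 4 − -4 = 8.

8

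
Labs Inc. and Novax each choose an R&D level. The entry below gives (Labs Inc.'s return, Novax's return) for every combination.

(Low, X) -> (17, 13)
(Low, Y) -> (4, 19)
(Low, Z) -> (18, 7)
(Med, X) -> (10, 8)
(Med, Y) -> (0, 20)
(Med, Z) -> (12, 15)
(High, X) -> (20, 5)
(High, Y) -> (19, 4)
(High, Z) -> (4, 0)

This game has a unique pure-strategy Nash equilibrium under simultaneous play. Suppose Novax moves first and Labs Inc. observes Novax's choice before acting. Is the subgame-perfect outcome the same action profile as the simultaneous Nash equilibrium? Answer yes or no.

no

Labs Inc. best-responds to each possible Novax move:
- X: Labs Inc. compares 17, 10, 20 and picks High; Novax would get 5.
- Y: Labs Inc. compares 4, 0, 19 and picks High; Novax would get 4.
- Z: Labs Inc. compares 18, 12, 4 and picks Low; Novax would get 7.
Novax's induced payoffs are 5, 4, 7, so Novax commits to Z. Subgame-perfect outcome: (Low, Z) with payoffs (18, 7).
Now find the simultaneous Nash equilibrium.
Labs Inc.'s best replies: X→High; Y→High; Z→Low.
Novax's best replies: Low→Y; Med→Y; High→X.
Only (High, X) has each player best-responding; Nash payoffs (20, 5).
Sequential outcome (Low, Z) differs from the Nash profile (High, X).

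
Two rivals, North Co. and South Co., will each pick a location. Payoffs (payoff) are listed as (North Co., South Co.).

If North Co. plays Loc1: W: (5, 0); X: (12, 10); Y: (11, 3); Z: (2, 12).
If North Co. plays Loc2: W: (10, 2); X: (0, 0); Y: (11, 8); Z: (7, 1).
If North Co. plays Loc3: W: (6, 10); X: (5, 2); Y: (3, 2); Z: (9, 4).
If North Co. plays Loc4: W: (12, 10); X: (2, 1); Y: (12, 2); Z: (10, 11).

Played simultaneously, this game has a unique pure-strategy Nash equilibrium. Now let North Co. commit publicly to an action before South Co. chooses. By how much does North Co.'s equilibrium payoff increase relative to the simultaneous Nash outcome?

Solve by backward induction (North Co. leads).
- Loc1: BR = Z, leader payoff 2.
- Loc2: BR = Y, leader payoff 11.
- Loc3: BR = W, leader payoff 6.
- Loc4: BR = Z, leader payoff 10.
Maximizing over 2, 11, 6, 10, North Co. chooses Loc2. Subgame-perfect outcome: (Loc2, Y) with payoffs (11, 8).
Now find the simultaneous Nash equilibrium.
North Co.'s best replies: W→Loc4; X→Loc1; Y→Loc4; Z→Loc4.
South Co.'s best replies: Loc1→Z; Loc2→Y; Loc3→W; Loc4→Z.
The unique mutual best reply is (Loc4, Z), giving (10, 11).
North Co.'s commitment gain: 11 − 10 = 1.

1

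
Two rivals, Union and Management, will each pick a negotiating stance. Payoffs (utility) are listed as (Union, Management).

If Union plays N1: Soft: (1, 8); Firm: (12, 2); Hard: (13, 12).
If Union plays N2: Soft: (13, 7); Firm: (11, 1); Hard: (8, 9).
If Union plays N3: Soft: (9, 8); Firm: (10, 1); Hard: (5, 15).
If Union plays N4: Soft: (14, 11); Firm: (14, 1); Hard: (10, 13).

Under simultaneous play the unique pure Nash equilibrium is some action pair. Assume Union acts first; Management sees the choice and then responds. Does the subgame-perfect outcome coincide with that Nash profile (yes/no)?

yes

Management best-responds to each possible Union move:
- N1 → Management plays Hard (best of 8, 2, 12); Union gets 13.
- N2 → Management plays Hard (best of 7, 1, 9); Union gets 8.
- N3 → Management plays Hard (best of 8, 1, 15); Union gets 5.
- N4 → Management plays Hard (best of 11, 1, 13); Union gets 10.
Union's induced payoffs are 13, 8, 5, 10, so Union commits to N1. Subgame-perfect outcome: (N1, Hard) with payoffs (13, 12).
For the simultaneous game, intersect best replies.
Union's best replies: Soft→N4; Firm→N4; Hard→N1.
Management's best replies: N1→Hard; N2→Hard; N3→Hard; N4→Hard.
Only (N1, Hard) has each player best-responding; Nash payoffs (13, 12).
Sequential outcome (N1, Hard) coincides with the Nash profile (N1, Hard).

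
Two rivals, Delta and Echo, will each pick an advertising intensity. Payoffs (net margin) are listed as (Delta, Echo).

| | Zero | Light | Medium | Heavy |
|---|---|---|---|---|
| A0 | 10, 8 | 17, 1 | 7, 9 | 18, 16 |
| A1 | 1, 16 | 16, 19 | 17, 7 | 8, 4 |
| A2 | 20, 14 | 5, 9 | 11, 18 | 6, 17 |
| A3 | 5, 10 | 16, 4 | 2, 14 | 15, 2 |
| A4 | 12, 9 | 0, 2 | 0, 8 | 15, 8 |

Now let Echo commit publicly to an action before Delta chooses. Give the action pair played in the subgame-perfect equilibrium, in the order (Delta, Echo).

Work backward from Delta's decision.
- Zero → Delta plays A2 (best of 10, 1, 20, 5, 12); Echo gets 14.
- Light → Delta plays A0 (best of 17, 16, 5, 16, 0); Echo gets 1.
- Medium → Delta plays A1 (best of 7, 17, 11, 2, 0); Echo gets 7.
- Heavy → Delta plays A0 (best of 18, 8, 6, 15, 15); Echo gets 16.
Maximizing over 14, 1, 7, 16, Echo chooses Heavy. Subgame-perfect outcome: (A0, Heavy) with payoffs (18, 16).

(A0, Heavy)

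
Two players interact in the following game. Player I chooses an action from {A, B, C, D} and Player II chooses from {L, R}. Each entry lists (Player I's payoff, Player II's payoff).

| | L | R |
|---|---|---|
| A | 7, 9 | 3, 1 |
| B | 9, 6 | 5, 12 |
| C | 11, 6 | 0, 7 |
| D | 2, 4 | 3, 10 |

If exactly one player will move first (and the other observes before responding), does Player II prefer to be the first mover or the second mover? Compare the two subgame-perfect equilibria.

If Player I leads: Player II's best replies are A→L, B→R, C→R, D→R; Player I's induced payoffs 7, 5, 0, 3; outcome (A, L), payoffs (7, 9).
If Player II leads: Player I's best replies are L→C, R→B; Player II's induced payoffs 6, 12; outcome (B, R), payoffs (5, 12).
Player II gets 12 moving first and 9 moving second, so Player II prefers to move first.

first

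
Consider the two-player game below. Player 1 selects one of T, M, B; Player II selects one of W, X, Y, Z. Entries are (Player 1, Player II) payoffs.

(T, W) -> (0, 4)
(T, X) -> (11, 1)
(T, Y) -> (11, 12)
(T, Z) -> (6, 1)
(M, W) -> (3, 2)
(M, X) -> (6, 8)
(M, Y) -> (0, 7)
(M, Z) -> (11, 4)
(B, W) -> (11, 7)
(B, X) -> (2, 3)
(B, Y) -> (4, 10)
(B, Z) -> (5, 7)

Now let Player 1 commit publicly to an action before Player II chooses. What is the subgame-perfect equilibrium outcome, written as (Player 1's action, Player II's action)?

(T, Y)

Solve by backward induction (Player 1 leads).
- T: Player II compares 4, 1, 12, 1 and picks Y; Player 1 would get 11.
- M: Player II compares 2, 8, 7, 4 and picks X; Player 1 would get 6.
- B: Player II compares 7, 3, 10, 7 and picks Y; Player 1 would get 4.
Player 1's induced payoffs are 11, 6, 4, so Player 1 commits to T. Subgame-perfect outcome: (T, Y) with payoffs (11, 12).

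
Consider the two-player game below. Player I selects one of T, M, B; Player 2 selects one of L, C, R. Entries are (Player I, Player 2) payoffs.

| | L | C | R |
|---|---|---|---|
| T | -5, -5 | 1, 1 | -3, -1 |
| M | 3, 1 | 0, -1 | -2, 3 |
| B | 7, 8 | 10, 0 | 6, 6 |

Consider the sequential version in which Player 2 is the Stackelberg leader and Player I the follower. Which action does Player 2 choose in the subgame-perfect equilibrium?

L

Solve by backward induction (Player 2 leads).
- L → Player I plays B (best of -5, 3, 7); Player 2 gets 8.
- C → Player I plays B (best of 1, 0, 10); Player 2 gets 0.
- R → Player I plays B (best of -3, -2, 6); Player 2 gets 6.
Among 8, 0, 6, the best is 8 at L. Subgame-perfect outcome: (B, L) with payoffs (7, 8).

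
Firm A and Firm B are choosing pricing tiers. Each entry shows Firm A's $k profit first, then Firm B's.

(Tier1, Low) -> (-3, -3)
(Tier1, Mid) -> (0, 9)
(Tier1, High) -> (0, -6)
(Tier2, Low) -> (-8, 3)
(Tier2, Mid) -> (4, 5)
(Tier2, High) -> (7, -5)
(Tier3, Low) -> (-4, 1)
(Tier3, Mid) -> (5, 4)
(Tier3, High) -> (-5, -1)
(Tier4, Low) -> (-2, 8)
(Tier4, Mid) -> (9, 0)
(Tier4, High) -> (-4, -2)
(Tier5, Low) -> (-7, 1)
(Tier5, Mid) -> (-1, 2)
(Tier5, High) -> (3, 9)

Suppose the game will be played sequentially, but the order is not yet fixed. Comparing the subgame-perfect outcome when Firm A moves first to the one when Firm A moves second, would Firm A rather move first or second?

first

If Firm A leads: Firm B's best replies are Tier1→Mid, Tier2→Mid, Tier3→Mid, Tier4→Low, Tier5→High; Firm A's induced payoffs 0, 4, 5, -2, 3; outcome (Tier3, Mid), payoffs (5, 4).
If Firm B leads: Firm A's best replies are Low→Tier4, Mid→Tier4, High→Tier2; Firm B's induced payoffs 8, 0, -5; outcome (Tier4, Low), payoffs (-2, 8).
Firm A gets 5 moving first and -2 moving second, so Firm A prefers to move first.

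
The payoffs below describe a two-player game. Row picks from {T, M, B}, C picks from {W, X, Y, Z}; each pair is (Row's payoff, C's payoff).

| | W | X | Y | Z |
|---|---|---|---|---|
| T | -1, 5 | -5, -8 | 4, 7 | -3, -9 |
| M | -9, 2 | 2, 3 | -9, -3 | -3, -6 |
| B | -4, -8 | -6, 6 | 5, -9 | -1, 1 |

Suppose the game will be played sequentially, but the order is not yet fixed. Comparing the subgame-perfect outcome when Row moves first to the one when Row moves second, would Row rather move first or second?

first

If Row leads: C's best replies are T→Y, M→X, B→X; Row's induced payoffs 4, 2, -6; outcome (T, Y), payoffs (4, 7).
If C leads: Row's best replies are W→T, X→M, Y→B, Z→B; C's induced payoffs 5, 3, -9, 1; outcome (T, W), payoffs (-1, 5).
Row gets 4 moving first and -1 moving second, so Row prefers to move first.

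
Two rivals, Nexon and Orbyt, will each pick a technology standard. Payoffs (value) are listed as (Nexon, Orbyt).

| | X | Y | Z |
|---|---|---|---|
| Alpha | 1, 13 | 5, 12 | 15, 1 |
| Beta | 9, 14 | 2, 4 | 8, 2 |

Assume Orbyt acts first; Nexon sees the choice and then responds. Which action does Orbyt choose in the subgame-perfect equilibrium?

X

Backward induction with Orbyt moving first.
- X: Nexon compares 1, 9 and picks Beta; Orbyt would get 14.
- Y: Nexon compares 5, 2 and picks Alpha; Orbyt would get 12.
- Z: Nexon compares 15, 8 and picks Alpha; Orbyt would get 1.
Orbyt's induced payoffs are 14, 12, 1, so Orbyt commits to X. Subgame-perfect outcome: (Beta, X) with payoffs (9, 14).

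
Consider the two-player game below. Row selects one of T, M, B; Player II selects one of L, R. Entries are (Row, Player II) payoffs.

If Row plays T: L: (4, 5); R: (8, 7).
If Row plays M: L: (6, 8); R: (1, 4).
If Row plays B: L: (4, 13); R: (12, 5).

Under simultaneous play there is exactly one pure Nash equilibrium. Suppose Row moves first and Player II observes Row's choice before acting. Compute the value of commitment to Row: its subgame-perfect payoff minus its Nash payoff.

2

Player II best-responds to each possible Row move:
- T: BR = R, leader payoff 8.
- M: BR = L, leader payoff 6.
- B: BR = L, leader payoff 4.
Among 8, 6, 4, the best is 8 at T. Subgame-perfect outcome: (T, R) with payoffs (8, 7).
Under simultaneous play:
Row's best replies: L→M; R→B.
Player II's best replies: T→R; M→L; B→L.
Only (M, L) has each player best-responding; Nash payoffs (6, 8).
Row's commitment gain: 8 − 6 = 2.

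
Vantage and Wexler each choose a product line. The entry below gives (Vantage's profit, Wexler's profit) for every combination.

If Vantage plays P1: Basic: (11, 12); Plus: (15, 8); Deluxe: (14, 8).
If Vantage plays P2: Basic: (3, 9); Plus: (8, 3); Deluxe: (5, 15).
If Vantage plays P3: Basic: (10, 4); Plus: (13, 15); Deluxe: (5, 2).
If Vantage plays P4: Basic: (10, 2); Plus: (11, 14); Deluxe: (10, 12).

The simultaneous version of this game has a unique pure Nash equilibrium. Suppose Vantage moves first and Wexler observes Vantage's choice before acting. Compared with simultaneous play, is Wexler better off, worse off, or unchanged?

better off

Backward induction with Vantage moving first.
- P1: BR = Basic, leader payoff 11.
- P2: BR = Deluxe, leader payoff 5.
- P3: BR = Plus, leader payoff 13.
- P4: BR = Plus, leader payoff 11.
Among 11, 5, 13, 11, the best is 13 at P3. Subgame-perfect outcome: (P3, Plus) with payoffs (13, 15).
Now find the simultaneous Nash equilibrium.
Vantage's best replies: Basic→P1; Plus→P1; Deluxe→P1.
Wexler's best replies: P1→Basic; P2→Deluxe; P3→Plus; P4→Plus.
The unique mutual best reply is (P1, Basic), giving (11, 12).
Wexler earns 15 sequentially versus 12 at the Nash outcome: better off.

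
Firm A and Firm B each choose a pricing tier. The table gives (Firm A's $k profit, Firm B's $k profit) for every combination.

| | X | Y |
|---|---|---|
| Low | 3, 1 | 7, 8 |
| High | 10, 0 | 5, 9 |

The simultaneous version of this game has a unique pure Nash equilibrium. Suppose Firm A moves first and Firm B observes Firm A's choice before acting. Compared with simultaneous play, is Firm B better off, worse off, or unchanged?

unchanged

Solve by backward induction (Firm A leads).
- Low: BR = Y, leader payoff 7.
- High: BR = Y, leader payoff 5.
Among 7, 5, the best is 7 at Low. Subgame-perfect outcome: (Low, Y) with payoffs (7, 8).
Now find the simultaneous Nash equilibrium.
Firm A's best replies: X→High; Y→Low.
Firm B's best replies: Low→Y; High→Y.
Only (Low, Y) has each player best-responding; Nash payoffs (7, 8).
Firm B earns 8 sequentially versus 8 at the Nash outcome: unchanged.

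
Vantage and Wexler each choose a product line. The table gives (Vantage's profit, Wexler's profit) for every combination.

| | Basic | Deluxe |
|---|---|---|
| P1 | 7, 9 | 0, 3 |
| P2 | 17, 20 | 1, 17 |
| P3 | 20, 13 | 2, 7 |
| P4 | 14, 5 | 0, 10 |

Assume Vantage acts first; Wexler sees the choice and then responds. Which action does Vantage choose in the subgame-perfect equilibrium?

P3

Backward induction with Vantage moving first.
- P1: Wexler compares 9, 3 and picks Basic; Vantage would get 7.
- P2: Wexler compares 20, 17 and picks Basic; Vantage would get 17.
- P3: Wexler compares 13, 7 and picks Basic; Vantage would get 20.
- P4: Wexler compares 5, 10 and picks Deluxe; Vantage would get 0.
Among 7, 17, 20, 0, the best is 20 at P3. Subgame-perfect outcome: (P3, Basic) with payoffs (20, 13).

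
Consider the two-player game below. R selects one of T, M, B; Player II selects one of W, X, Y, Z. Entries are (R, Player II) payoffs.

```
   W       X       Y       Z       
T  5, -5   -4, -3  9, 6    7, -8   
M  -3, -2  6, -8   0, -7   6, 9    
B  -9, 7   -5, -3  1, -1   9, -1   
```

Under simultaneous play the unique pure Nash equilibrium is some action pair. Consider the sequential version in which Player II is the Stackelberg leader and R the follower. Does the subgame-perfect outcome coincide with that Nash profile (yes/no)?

Solve by backward induction (Player II leads).
- W → R plays T (best of 5, -3, -9); Player II gets -5.
- X → R plays M (best of -4, 6, -5); Player II gets -8.
- Y → R plays T (best of 9, 0, 1); Player II gets 6.
- Z → R plays B (best of 7, 6, 9); Player II gets -1.
Maximizing over -5, -8, 6, -1, Player II chooses Y. Subgame-perfect outcome: (T, Y) with payoffs (9, 6).
For the simultaneous game, intersect best replies.
R's best replies: W→T; X→M; Y→T; Z→B.
Player II's best replies: T→Y; M→Z; B→W.
The unique mutual best reply is (T, Y), giving (9, 6).
Sequential outcome (T, Y) coincides with the Nash profile (T, Y).

yes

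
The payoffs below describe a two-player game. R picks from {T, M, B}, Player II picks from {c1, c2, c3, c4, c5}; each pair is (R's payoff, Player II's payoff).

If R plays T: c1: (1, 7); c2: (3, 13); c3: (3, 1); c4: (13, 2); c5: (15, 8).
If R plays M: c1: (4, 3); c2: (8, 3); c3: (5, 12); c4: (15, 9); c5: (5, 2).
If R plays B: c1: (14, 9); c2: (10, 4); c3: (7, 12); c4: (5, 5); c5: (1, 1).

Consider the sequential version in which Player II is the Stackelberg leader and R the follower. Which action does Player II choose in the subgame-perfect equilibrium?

Solve by backward induction (Player II leads).
- c1 → R plays B (best of 1, 4, 14); Player II gets 9.
- c2 → R plays B (best of 3, 8, 10); Player II gets 4.
- c3 → R plays B (best of 3, 5, 7); Player II gets 12.
- c4 → R plays M (best of 13, 15, 5); Player II gets 9.
- c5 → R plays T (best of 15, 5, 1); Player II gets 8.
Player II's induced payoffs are 9, 4, 12, 9, 8, so Player II commits to c3. Subgame-perfect outcome: (B, c3) with payoffs (7, 12).

c3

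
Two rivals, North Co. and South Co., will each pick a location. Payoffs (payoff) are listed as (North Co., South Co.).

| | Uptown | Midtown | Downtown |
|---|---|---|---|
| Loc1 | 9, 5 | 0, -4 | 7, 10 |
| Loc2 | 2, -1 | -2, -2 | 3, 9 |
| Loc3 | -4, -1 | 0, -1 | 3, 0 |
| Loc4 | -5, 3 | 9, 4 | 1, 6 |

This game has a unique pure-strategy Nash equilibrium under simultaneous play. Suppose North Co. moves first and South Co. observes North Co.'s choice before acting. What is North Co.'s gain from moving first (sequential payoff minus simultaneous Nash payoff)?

Solve by backward induction (North Co. leads).
- Loc1: BR = Downtown, leader payoff 7.
- Loc2: BR = Downtown, leader payoff 3.
- Loc3: BR = Downtown, leader payoff 3.
- Loc4: BR = Downtown, leader payoff 1.
North Co.'s induced payoffs are 7, 3, 3, 1, so North Co. commits to Loc1. Subgame-perfect outcome: (Loc1, Downtown) with payoffs (7, 10).
Now find the simultaneous Nash equilibrium.
North Co.'s best replies: Uptown→Loc1; Midtown→Loc4; Downtown→Loc1.
South Co.'s best replies: Loc1→Downtown; Loc2→Downtown; Loc3→Downtown; Loc4→Downtown.
The unique mutual best reply is (Loc1, Downtown), giving (7, 10).
North Co.'s commitment gain: 7 − 7 = 0.

0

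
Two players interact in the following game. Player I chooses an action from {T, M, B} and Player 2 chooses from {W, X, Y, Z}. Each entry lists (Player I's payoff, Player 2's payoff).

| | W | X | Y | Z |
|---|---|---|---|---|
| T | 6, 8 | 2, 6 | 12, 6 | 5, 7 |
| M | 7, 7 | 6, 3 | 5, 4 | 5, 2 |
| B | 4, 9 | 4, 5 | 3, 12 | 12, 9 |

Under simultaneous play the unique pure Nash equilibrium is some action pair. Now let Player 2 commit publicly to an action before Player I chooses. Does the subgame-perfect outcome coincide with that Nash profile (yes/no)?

no

Backward induction with Player 2 moving first.
- W: BR = M, leader payoff 7.
- X: BR = M, leader payoff 3.
- Y: BR = T, leader payoff 6.
- Z: BR = B, leader payoff 9.
Maximizing over 7, 3, 6, 9, Player 2 chooses Z. Subgame-perfect outcome: (B, Z) with payoffs (12, 9).
Under simultaneous play:
Player I's best replies: W→M; X→M; Y→T; Z→B.
Player 2's best replies: T→W; M→W; B→Y.
The unique mutual best reply is (M, W), giving (7, 7).
Sequential outcome (B, Z) differs from the Nash profile (M, W).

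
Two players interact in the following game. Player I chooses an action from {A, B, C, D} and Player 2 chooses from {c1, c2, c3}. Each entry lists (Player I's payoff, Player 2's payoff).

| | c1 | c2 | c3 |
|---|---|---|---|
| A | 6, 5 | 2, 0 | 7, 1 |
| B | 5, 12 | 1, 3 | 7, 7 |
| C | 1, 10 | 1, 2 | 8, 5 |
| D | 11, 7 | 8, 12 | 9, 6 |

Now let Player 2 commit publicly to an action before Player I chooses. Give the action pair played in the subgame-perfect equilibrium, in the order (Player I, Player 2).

(D, c2)

Solve by backward induction (Player 2 leads).
- c1 → Player I plays D (best of 6, 5, 1, 11); Player 2 gets 7.
- c2 → Player I plays D (best of 2, 1, 1, 8); Player 2 gets 12.
- c3 → Player I plays D (best of 7, 7, 8, 9); Player 2 gets 6.
Among 7, 12, 6, the best is 12 at c2. Subgame-perfect outcome: (D, c2) with payoffs (8, 12).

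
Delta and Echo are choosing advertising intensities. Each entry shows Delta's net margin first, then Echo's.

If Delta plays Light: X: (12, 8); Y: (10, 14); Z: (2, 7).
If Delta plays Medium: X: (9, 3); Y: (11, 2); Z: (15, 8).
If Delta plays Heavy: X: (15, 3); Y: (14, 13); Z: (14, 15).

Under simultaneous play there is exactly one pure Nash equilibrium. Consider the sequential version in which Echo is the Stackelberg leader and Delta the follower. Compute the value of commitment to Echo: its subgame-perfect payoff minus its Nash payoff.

Backward induction with Echo moving first.
- X: Delta compares 12, 9, 15 and picks Heavy; Echo would get 3.
- Y: Delta compares 10, 11, 14 and picks Heavy; Echo would get 13.
- Z: Delta compares 2, 15, 14 and picks Medium; Echo would get 8.
Among 3, 13, 8, the best is 13 at Y. Subgame-perfect outcome: (Heavy, Y) with payoffs (14, 13).
Under simultaneous play:
Delta's best replies: X→Heavy; Y→Heavy; Z→Medium.
Echo's best replies: Light→Y; Medium→Z; Heavy→Z.
The unique mutual best reply is (Medium, Z), giving (15, 8).
Echo's commitment gain: 13 − 8 = 5.

5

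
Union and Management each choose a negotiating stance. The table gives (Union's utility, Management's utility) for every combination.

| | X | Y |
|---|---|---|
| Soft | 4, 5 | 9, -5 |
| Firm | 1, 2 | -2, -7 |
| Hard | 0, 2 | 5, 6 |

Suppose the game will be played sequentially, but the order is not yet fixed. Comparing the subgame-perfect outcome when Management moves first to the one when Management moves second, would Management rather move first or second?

If Union leads: Management's best replies are Soft→X, Firm→X, Hard→Y; Union's induced payoffs 4, 1, 5; outcome (Hard, Y), payoffs (5, 6).
If Management leads: Union's best replies are X→Soft, Y→Soft; Management's induced payoffs 5, -5; outcome (Soft, X), payoffs (4, 5).
Management gets 5 moving first and 6 moving second, so Management prefers to move second.

second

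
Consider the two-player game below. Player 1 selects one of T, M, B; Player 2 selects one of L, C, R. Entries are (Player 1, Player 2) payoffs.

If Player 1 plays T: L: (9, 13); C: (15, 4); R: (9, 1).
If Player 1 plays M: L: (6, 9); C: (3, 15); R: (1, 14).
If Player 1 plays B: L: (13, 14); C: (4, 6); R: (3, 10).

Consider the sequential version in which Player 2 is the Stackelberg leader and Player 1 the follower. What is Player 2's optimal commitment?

Player 1 best-responds to each possible Player 2 move:
- L: BR = B, leader payoff 14.
- C: BR = T, leader payoff 4.
- R: BR = T, leader payoff 1.
Among 14, 4, 1, the best is 14 at L. Subgame-perfect outcome: (B, L) with payoffs (13, 14).

L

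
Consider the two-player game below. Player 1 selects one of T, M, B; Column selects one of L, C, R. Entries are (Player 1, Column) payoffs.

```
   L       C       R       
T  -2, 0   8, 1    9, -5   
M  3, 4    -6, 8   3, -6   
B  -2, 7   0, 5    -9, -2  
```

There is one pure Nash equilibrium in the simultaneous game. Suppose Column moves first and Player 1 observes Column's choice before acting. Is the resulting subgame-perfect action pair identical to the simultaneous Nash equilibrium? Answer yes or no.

Backward induction with Column moving first.
- L: Player 1 compares -2, 3, -2 and picks M; Column would get 4.
- C: Player 1 compares 8, -6, 0 and picks T; Column would get 1.
- R: Player 1 compares 9, 3, -9 and picks T; Column would get -5.
Among 4, 1, -5, the best is 4 at L. Subgame-perfect outcome: (M, L) with payoffs (3, 4).
For the simultaneous game, intersect best replies.
Player 1's best replies: L→M; C→T; R→T.
Column's best replies: T→C; M→C; B→L.
Only (T, C) has each player best-responding; Nash payoffs (8, 1).
Sequential outcome (M, L) differs from the Nash profile (T, C).

no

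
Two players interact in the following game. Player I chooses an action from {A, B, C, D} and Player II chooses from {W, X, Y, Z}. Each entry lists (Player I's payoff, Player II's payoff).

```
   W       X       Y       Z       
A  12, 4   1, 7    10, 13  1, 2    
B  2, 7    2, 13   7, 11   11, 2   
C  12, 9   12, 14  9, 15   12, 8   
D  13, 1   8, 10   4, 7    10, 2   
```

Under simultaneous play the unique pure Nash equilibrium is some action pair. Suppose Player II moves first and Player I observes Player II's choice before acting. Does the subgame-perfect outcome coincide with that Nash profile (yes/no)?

Player I best-responds to each possible Player II move:
- W: BR = D, leader payoff 1.
- X: BR = C, leader payoff 14.
- Y: BR = A, leader payoff 13.
- Z: BR = C, leader payoff 8.
Maximizing over 1, 14, 13, 8, Player II chooses X. Subgame-perfect outcome: (C, X) with payoffs (12, 14).
For the simultaneous game, intersect best replies.
Player I's best replies: W→D; X→C; Y→A; Z→C.
Player II's best replies: A→Y; B→X; C→Y; D→X.
The unique mutual best reply is (A, Y), giving (10, 13).
Sequential outcome (C, X) differs from the Nash profile (A, Y).

no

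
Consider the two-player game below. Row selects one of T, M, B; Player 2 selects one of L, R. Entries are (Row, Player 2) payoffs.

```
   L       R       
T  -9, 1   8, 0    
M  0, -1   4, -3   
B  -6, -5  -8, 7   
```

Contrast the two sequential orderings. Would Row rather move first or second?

second

If Row leads: Player 2's best replies are T→L, M→L, B→R; Row's induced payoffs -9, 0, -8; outcome (M, L), payoffs (0, -1).
If Player 2 leads: Row's best replies are L→M, R→T; Player 2's induced payoffs -1, 0; outcome (T, R), payoffs (8, 0).
Row gets 0 moving first and 8 moving second, so Row prefers to move second.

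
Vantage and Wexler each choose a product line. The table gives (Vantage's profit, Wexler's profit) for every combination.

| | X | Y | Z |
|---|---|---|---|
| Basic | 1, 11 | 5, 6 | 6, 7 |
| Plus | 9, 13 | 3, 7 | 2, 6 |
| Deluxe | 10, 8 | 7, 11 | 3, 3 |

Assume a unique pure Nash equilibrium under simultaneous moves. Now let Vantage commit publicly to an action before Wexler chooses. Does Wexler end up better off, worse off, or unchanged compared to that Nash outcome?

better off

Solve by backward induction (Vantage leads).
- Basic: Wexler compares 11, 6, 7 and picks X; Vantage would get 1.
- Plus: Wexler compares 13, 7, 6 and picks X; Vantage would get 9.
- Deluxe: Wexler compares 8, 11, 3 and picks Y; Vantage would get 7.
Maximizing over 1, 9, 7, Vantage chooses Plus. Subgame-perfect outcome: (Plus, X) with payoffs (9, 13).
Under simultaneous play:
Vantage's best replies: X→Deluxe; Y→Deluxe; Z→Basic.
Wexler's best replies: Basic→X; Plus→X; Deluxe→Y.
Only (Deluxe, Y) has each player best-responding; Nash payoffs (7, 11).
Wexler earns 13 sequentially versus 11 at the Nash outcome: better off.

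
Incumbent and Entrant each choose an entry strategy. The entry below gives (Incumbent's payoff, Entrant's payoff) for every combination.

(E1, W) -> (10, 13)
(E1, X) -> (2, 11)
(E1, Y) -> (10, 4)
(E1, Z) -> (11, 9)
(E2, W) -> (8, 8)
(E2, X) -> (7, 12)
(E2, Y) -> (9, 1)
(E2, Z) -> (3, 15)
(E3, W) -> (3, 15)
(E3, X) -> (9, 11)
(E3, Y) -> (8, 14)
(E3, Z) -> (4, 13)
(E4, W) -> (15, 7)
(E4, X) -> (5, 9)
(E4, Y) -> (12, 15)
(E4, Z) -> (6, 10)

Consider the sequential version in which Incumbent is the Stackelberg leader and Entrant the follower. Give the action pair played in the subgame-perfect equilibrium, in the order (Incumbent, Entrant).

Work backward from Entrant's decision.
- E1: Entrant compares 13, 11, 4, 9 and picks W; Incumbent would get 10.
- E2: Entrant compares 8, 12, 1, 15 and picks Z; Incumbent would get 3.
- E3: Entrant compares 15, 11, 14, 13 and picks W; Incumbent would get 3.
- E4: Entrant compares 7, 9, 15, 10 and picks Y; Incumbent would get 12.
Maximizing over 10, 3, 3, 12, Incumbent chooses E4. Subgame-perfect outcome: (E4, Y) with payoffs (12, 15).

(E4, Y)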